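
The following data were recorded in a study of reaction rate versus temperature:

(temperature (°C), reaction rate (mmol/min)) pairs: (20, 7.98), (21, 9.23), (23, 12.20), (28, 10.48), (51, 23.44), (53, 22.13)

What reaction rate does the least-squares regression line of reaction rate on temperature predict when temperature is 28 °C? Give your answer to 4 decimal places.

12.2176

n = 6, Σx = 196, Σy = 85.46, Σxy = 3295.8, Σx² = 7564
Sxx = Σx² − (Σx)²/n = 7564 − 6402.666667 = 1161.333333
Sxy = Σxy − (Σx)(Σy)/n = 3295.8 − 2791.693333 = 504.106667
b = Sxy/Sxx = 504.106667/1161.333333 = 0.434076
a = ȳ − b·x̄ = 14.243333 − 0.434076·32.666667 = 0.063525
ŷ(28) = a + b·28 = 0.063525 + 0.434076·28 = 12.217646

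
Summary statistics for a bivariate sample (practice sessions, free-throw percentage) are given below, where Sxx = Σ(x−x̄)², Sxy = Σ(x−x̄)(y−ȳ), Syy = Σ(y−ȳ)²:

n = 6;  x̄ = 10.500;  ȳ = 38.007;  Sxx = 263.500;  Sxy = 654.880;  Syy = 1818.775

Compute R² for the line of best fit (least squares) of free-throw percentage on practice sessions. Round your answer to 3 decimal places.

R² = Sxy²/(Sxx·Syy) = (654.88)²/(263.5·1818.775) = 0.894878

0.895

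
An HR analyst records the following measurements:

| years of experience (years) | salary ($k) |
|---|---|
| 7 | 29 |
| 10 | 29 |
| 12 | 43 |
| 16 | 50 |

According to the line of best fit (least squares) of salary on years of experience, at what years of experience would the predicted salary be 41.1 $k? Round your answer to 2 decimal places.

12.55

n = 4, Σx = 45, Σy = 151, Σxy = 1809, Σx² = 549
Sxx = Σx² − (Σx)²/n = 549 − 506.25 = 42.75
Sxy = Σxy − (Σx)(Σy)/n = 1809 − 1698.75 = 110.25
b = Sxy/Sxx = 110.25/42.75 = 2.578947
a = ȳ − b·x̄ = 37.75 − 2.578947·11.25 = 8.736842
Set a + b·x = 41.1: x = (41.1 − 8.736842) / 2.578947 = 12.548980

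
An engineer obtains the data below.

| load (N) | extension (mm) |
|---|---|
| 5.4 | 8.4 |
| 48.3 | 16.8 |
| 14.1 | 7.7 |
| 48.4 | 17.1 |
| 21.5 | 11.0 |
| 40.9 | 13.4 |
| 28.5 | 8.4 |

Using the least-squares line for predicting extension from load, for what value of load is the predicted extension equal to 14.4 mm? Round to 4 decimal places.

n = 7, Σx = 207.1, Σy = 82.8, Σxy = 2816.97, Σx² = 7850.73
Sxx = Σx² − (Σx)²/n = 7850.73 − 6127.201429 = 1723.528571
Sxy = Σxy − (Σx)(Σy)/n = 2816.97 − 2449.697143 = 367.272857
b = Sxy/Sxx = 367.272857/1723.528571 = 0.213094
a = ȳ − b·x̄ = 11.828571 − 0.213094·29.585714 = 5.524046
Set a + b·x = 14.4: x = (14.4 − 5.524046) / 0.213094 = 41.652848

41.6528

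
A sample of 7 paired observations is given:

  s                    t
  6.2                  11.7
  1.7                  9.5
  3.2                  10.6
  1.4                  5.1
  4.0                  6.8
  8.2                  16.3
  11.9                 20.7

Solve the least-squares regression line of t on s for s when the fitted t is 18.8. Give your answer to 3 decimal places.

10.731

n = 7, Σx = 36.6, Σy = 80.7, Σxy = 536.94, Σx² = 278.38
Sxx = Σx² − (Σx)²/n = 278.38 − 191.365714 = 87.014286
Sxy = Σxy − (Σx)(Σy)/n = 536.94 − 421.945714 = 114.994286
b = Sxy/Sxx = 114.994286/87.014286 = 1.321556
a = ȳ − b·x̄ = 11.528571 − 1.321556·5.228571 = 4.618719
Set a + b·x = 18.8: x = (18.8 − 4.618719) / 1.321556 = 10.730742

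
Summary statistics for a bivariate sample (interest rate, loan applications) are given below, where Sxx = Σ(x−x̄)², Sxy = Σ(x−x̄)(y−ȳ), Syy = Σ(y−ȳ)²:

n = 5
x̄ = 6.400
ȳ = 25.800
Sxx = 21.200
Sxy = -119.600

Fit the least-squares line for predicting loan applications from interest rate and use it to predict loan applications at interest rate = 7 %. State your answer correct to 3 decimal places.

b = Sxy/Sxx = -119.6/21.2 = -5.641509
a = ȳ − b·x̄ = 25.8 − (-5.641509)·6.4 = 61.905660
ŷ(7) = a + b·7 = 61.905660 + (-5.641509)·7 = 22.415094

22.415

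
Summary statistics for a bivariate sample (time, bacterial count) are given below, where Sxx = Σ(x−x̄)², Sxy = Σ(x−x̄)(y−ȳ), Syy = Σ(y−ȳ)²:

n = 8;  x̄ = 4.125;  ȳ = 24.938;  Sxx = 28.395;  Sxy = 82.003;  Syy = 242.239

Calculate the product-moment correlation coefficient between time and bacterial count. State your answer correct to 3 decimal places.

0.989

r = Sxy/√(Sxx·Syy) = 82.003/√(6878.376405) = 82.003/82.935978 = 0.988751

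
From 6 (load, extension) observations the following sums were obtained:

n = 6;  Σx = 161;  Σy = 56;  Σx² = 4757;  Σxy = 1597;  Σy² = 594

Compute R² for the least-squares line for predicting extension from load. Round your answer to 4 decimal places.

Sxx = Σx² − (Σx)²/n = 4757 − 4320.166667 = 436.833333
Sxy = Σxy − (Σx)(Σy)/n = 1597 − 1502.666667 = 94.333333
Syy = Σy² − (Σy)²/n = 594 − 522.666667 = 71.333333
R² = Sxy²/(Sxx·Syy) = (94.333333)²/(436.833333·71.333333) = 0.285576

0.2856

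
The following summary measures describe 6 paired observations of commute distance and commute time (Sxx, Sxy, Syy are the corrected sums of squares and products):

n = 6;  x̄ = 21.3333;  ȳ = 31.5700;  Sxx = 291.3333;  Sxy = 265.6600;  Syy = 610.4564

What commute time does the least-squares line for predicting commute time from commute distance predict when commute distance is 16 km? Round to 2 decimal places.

26.71

b = Sxy/Sxx = 265.66/291.3333 = 0.911877
a = ȳ − b·x̄ = 31.57 − 0.911877·21.3333 = 12.116664
ŷ(16) = a + b·16 = 12.116664 + 0.911877·16 = 26.706689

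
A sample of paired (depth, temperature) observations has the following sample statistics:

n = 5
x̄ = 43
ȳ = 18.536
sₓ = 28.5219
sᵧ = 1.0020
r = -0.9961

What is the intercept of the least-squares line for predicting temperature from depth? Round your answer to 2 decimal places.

20.04

b = r · sᵧ/sₓ = -0.9961 · 1.002/28.5219 = -0.034994
a = ȳ − b·x̄ = 18.536 − (-0.034994)·43 = 20.040737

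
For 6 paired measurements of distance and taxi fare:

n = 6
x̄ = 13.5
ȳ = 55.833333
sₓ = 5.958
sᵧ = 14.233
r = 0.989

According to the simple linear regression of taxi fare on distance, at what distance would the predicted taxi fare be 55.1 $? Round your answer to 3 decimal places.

13.190

b = r · sᵧ/sₓ = 0.989 · 14.233/5.958 = 2.362611
a = ȳ − b·x̄ = 55.833333 − 2.362611·13.5 = 23.938083
Set a + b·x = 55.1: x = (55.1 − 23.938083) / 2.362611 = 13.189609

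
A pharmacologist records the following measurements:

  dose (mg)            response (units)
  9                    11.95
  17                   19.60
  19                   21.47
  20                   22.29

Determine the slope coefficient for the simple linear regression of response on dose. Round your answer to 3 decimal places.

n = 4, Σx = 65, Σy = 75.31, Σxy = 1294.48, Σx² = 1131
Sxx = Σx² − (Σx)²/n = 1131 − 1056.25 = 74.75
Sxy = Σxy − (Σx)(Σy)/n = 1294.48 − 1223.7875 = 70.6925
b = Sxy/Sxx = 70.6925/74.75 = 0.945719

0.946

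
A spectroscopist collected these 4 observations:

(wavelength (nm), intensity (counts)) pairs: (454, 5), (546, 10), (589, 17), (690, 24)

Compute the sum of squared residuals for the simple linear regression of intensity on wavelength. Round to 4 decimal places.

6.4495

n = 4, Σx = 2279, Σy = 56, Σxy = 34303, Σx² = 1327253, Σy² = 990
Sxx = Σx² − (Σx)²/n = 1327253 − 1298460.25 = 28792.75
Sxy = Σxy − (Σx)(Σy)/n = 34303 − 31906 = 2397
Syy = Σy² − (Σy)²/n = 990 − 784 = 206
b = Sxy/Sxx = 2397/28792.75 = 0.083250
SSE = Syy − b·Sxy = 206 − 0.083250·2397 = 6.449453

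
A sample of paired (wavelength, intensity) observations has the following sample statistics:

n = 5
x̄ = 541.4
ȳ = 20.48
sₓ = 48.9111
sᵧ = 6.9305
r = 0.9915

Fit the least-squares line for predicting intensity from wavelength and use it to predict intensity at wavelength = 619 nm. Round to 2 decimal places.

b = r · sᵧ/sₓ = 0.9915 · 6.9305/48.9111 = 0.140491
a = ȳ − b·x̄ = 20.48 − 0.140491·541.4 = -55.582064
ŷ(619) = a + b·619 = -55.582064 + 0.140491·619 = 31.382136

31.38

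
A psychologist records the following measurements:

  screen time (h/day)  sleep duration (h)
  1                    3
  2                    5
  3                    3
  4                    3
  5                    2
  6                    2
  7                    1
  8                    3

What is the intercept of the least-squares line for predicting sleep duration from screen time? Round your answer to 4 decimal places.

4.0357

n = 8, Σx = 36, Σy = 22, Σxy = 87, Σx² = 204
Sxx = Σx² − (Σx)²/n = 204 − 162 = 42
Sxy = Σxy − (Σx)(Σy)/n = 87 − 99 = -12
b = Sxy/Sxx = -12/42 = -0.285714
a = ȳ − b·x̄ = 2.75 − (-0.285714)·4.5 = 4.035714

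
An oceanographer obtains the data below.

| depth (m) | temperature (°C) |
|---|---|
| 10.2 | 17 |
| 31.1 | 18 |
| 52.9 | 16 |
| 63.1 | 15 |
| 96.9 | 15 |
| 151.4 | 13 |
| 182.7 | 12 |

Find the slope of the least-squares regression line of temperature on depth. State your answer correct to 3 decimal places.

n = 7, Σx = 588.3, Σy = 106, Σxy = 8140.2, Σx² = 73542.13
Sxx = Σx² − (Σx)²/n = 73542.13 − 49442.412857 = 24099.717143
Sxy = Σxy − (Σx)(Σy)/n = 8140.2 − 8908.542857 = -768.342857
b = Sxy/Sxx = -768.342857/24099.717143 = -0.031882

-0.032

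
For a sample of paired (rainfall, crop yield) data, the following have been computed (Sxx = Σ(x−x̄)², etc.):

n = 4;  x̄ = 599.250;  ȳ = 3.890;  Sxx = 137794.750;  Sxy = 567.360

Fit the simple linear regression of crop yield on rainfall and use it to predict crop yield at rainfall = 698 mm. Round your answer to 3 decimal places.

b = Sxy/Sxx = 567.36/137794.75 = 0.004117
a = ȳ − b·x̄ = 3.89 − 0.004117·599.25 = 1.422631
ŷ(698) = a + b·698 = 1.422631 + 0.004117·698 = 4.296596

4.297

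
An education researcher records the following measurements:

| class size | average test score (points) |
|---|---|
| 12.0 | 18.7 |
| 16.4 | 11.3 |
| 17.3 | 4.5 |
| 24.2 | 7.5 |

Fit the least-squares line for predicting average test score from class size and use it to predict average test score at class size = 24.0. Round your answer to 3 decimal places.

4.958

n = 4, Σx = 69.9, Σy = 42, Σxy = 669.07, Σx² = 1297.89
Sxx = Σx² − (Σx)²/n = 1297.89 − 1221.5025 = 76.3875
Sxy = Σxy − (Σx)(Σy)/n = 669.07 − 733.95 = -64.88
b = Sxy/Sxx = -64.88/76.3875 = -0.849354
a = ȳ − b·x̄ = 10.5 − (-0.849354)·17.475 = 25.342455
ŷ(24.0) = a + b·24.0 = 25.342455 + (-0.849354)·24 = 4.957968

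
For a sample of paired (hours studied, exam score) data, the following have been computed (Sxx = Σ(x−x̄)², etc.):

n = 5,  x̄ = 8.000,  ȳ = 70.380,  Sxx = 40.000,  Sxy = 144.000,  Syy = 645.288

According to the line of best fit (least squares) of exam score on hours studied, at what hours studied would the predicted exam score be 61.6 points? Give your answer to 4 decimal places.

5.5611

b = Sxy/Sxx = 144/40 = 3.6
a = ȳ − b·x̄ = 70.38 − 3.6·8 = 41.58
Set a + b·x = 61.6: x = (61.6 − 41.58) / 3.6 = 5.561111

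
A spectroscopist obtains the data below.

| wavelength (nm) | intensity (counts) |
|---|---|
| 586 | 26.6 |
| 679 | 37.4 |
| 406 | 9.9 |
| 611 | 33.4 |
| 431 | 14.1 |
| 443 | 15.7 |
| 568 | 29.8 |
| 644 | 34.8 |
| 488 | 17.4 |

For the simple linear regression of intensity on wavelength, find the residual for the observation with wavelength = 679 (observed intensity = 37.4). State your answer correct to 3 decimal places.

-0.977

n = 9, Σx = 4856, Σy = 219.1, Σxy = 126270, Σx² = 2700108
Sxx = Σx² − (Σx)²/n = 2700108 − 2620081.777778 = 80026.222222
Sxy = Σxy − (Σx)(Σy)/n = 126270 − 118216.622222 = 8053.377778
b = Sxy/Sxx = 8053.377778/80026.222222 = 0.100634
a = ȳ − b·x̄ = 24.344444 − 0.100634·539.555556 = -29.953317
ŷ(679) = -29.953317 + 0.100634·679 = 38.377330
residual = y − ŷ = 37.4 − 38.377330 = -0.977330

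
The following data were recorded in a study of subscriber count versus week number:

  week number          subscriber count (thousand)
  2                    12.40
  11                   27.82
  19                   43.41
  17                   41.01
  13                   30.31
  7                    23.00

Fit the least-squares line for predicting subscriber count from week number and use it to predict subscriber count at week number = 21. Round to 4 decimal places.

n = 6, Σx = 69, Σy = 177.95, Σxy = 2407.81, Σx² = 993
Sxx = Σx² − (Σx)²/n = 993 − 793.5 = 199.5
Sxy = Σxy − (Σx)(Σy)/n = 2407.81 − 2046.425 = 361.385
b = Sxy/Sxx = 361.385/199.5 = 1.811454
a = ȳ − b·x̄ = 29.658333 − 1.811454·11.5 = 8.826617
ŷ(21) = a + b·21 = 8.826617 + 1.811454·21 = 46.867143

46.8671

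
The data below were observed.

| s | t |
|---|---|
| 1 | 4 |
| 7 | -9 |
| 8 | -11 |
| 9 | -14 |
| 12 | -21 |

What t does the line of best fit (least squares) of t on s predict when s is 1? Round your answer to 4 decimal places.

4.2883

n = 5, Σx = 37, Σy = -51, Σxy = -525, Σx² = 339
Sxx = Σx² − (Σx)²/n = 339 − 273.8 = 65.2
Sxy = Σxy − (Σx)(Σy)/n = -525 − (-377.4) = -147.6
b = Sxy/Sxx = -147.6/65.2 = -2.263804
a = ȳ − b·x̄ = -10.2 − (-2.263804)·7.4 = 6.552147
ŷ(1) = a + b·1 = 6.552147 + (-2.263804)·1 = 4.288344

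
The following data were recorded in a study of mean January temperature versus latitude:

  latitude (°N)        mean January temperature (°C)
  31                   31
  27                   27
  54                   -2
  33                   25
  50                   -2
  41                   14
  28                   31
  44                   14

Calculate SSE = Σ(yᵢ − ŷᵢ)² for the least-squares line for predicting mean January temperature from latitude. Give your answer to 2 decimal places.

n = 8, Σx = 308, Σy = 138, Σxy = 4365, Σx² = 12596, Σy² = 3676
Sxx = Σx² − (Σx)²/n = 12596 − 11858 = 738
Sxy = Σxy − (Σx)(Σy)/n = 4365 − 5313 = -948
Syy = Σy² − (Σy)²/n = 3676 − 2380.5 = 1295.5
b = Sxy/Sxx = -948/738 = -1.284553
SSE = Syy − b·Sxy = 1295.5 − (-1.284553)·(-948) = 77.743902

77.74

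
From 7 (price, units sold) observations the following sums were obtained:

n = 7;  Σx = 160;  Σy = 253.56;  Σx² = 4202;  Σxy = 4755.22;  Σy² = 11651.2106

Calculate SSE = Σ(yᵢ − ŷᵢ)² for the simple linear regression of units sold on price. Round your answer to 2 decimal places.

Sxx = Σx² − (Σx)²/n = 4202 − 3657.142857 = 544.857143
Sxy = Σxy − (Σx)(Σy)/n = 4755.22 − 5795.657143 = -1040.437143
Syy = Σy² − (Σy)²/n = 11651.2106 − 9184.667657 = 2466.542943
b = Sxy/Sxx = -1040.437143/544.857143 = -1.909560
SSE = Syy − b·Sxy = 2466.542943 − (-1.909560)·(-1040.437143) = 479.766294

479.77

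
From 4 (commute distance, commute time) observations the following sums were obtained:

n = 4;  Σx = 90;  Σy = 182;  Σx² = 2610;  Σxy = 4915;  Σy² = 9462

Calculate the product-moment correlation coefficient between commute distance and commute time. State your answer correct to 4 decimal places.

Sxx = Σx² − (Σx)²/n = 2610 − 2025 = 585
Sxy = Σxy − (Σx)(Σy)/n = 4915 − 4095 = 820
Syy = Σy² − (Σy)²/n = 9462 − 8281 = 1181
r = Sxy/√(Sxx·Syy) = 820/√(690885) = 820/831.194923 = 0.986532

0.9865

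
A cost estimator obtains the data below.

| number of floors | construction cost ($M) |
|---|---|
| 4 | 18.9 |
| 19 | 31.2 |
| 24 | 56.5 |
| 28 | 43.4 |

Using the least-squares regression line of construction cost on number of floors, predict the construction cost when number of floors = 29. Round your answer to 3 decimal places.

50.736

n = 4, Σx = 75, Σy = 150, Σxy = 3239.6, Σx² = 1737
Sxx = Σx² − (Σx)²/n = 1737 − 1406.25 = 330.75
Sxy = Σxy − (Σx)(Σy)/n = 3239.6 − 2812.5 = 427.1
b = Sxy/Sxx = 427.1/330.75 = 1.291308
a = ȳ − b·x̄ = 37.5 − 1.291308·18.75 = 13.287982
ŷ(29) = a + b·29 = 13.287982 + 1.291308·29 = 50.735903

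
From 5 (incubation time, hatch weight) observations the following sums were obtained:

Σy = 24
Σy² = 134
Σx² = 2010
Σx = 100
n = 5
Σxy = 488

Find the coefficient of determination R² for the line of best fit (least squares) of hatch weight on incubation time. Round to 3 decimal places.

0.340

Sxx = Σx² − (Σx)²/n = 2010 − 2000 = 10
Sxy = Σxy − (Σx)(Σy)/n = 488 − 480 = 8
Syy = Σy² − (Σy)²/n = 134 − 115.2 = 18.8
R² = Sxy²/(Sxx·Syy) = (8)²/(10·18.8) = 0.340426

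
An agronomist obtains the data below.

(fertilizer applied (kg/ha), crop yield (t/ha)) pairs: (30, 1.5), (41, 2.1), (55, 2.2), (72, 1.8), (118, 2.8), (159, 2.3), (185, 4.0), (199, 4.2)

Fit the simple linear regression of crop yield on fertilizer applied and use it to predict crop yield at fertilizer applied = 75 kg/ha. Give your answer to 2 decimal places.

n = 8, Σx = 859, Σy = 20.9, Σxy = 2653.6, Σx² = 123821
Sxx = Σx² − (Σx)²/n = 123821 − 92235.125 = 31585.875
Sxy = Σxy − (Σx)(Σy)/n = 2653.6 − 2244.1375 = 409.4625
b = Sxy/Sxx = 409.4625/31585.875 = 0.012963
a = ȳ − b·x̄ = 2.6125 − 0.012963·107.375 = 1.220548
ŷ(75) = a + b·75 = 1.220548 + 0.012963·75 = 2.192808

2.19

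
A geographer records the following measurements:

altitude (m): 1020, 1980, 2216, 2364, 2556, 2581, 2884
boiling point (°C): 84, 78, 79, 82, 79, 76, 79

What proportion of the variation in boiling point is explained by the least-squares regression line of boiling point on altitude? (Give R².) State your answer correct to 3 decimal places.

0.452

n = 7, Σx = 15601, Σy = 557, Σxy = 1234948, Σx² = 36972105, Σy² = 44363
Sxx = Σx² − (Σx)²/n = 36972105 − 34770171.571429 = 2201933.428571
Sxy = Σxy − (Σx)(Σy)/n = 1234948 − 1241393.857143 = -6445.857143
Syy = Σy² − (Σy)²/n = 44363 − 44321.285714 = 41.714286
R² = Sxy²/(Sxx·Syy) = (-6445.857143)²/(2201933.428571·41.714286) = 0.452348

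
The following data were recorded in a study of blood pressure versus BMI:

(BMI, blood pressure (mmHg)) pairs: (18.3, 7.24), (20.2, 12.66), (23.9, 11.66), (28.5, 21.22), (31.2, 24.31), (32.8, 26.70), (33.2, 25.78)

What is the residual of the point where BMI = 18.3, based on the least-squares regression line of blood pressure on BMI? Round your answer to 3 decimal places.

n = 7, Σx = 188.1, Σy = 129.57, Σxy = 3761.796, Σx² = 5277.91
Sxx = Σx² − (Σx)²/n = 5277.91 − 5054.515714 = 223.394286
Sxy = Σxy − (Σx)(Σy)/n = 3761.796 − 3481.731 = 280.065
b = Sxy/Sxx = 280.065/223.394286 = 1.253680
a = ȳ − b·x̄ = 18.51 − 1.253680·26.871429 = -15.178179
ŷ(18.3) = -15.178179 + 1.253680·18.3 = 7.764169
residual = y − ŷ = 7.24 − 7.764169 = -0.524169

-0.524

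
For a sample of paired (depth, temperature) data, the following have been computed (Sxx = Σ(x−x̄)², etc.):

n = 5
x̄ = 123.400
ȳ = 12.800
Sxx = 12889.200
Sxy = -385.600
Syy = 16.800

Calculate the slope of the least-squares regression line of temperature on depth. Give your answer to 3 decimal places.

b = Sxy/Sxx = -385.6/12889.2 = -0.029917

-0.030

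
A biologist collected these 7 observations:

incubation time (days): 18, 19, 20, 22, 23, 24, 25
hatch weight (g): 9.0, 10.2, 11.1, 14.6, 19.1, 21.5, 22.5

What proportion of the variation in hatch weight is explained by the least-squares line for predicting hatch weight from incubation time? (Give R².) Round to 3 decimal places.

0.965

n = 7, Σx = 151, Σy = 108, Σxy = 2416.8, Σx² = 3299, Σy² = 1854.72
Sxx = Σx² − (Σx)²/n = 3299 − 3257.285714 = 41.714286
Sxy = Σxy − (Σx)(Σy)/n = 2416.8 − 2329.714286 = 87.085714
Syy = Σy² − (Σy)²/n = 1854.72 − 1666.285714 = 188.434286
R² = Sxy²/(Sxx·Syy) = (87.085714)²/(41.714286·188.434286) = 0.964826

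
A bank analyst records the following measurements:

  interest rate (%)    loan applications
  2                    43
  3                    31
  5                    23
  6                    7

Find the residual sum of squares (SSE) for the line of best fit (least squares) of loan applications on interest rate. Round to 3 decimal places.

44.000

n = 4, Σx = 16, Σy = 104, Σxy = 336, Σx² = 74, Σy² = 3388
Sxx = Σx² − (Σx)²/n = 74 − 64 = 10
Sxy = Σxy − (Σx)(Σy)/n = 336 − 416 = -80
Syy = Σy² − (Σy)²/n = 3388 − 2704 = 684
b = Sxy/Sxx = -80/10 = -8
SSE = Syy − b·Sxy = 684 − (-8)·(-80) = 44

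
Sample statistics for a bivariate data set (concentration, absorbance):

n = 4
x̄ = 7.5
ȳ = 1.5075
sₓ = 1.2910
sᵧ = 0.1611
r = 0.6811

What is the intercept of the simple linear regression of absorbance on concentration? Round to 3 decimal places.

0.870

b = r · sᵧ/sₓ = 0.6811 · 0.1611/1.291 = 0.084992
a = ȳ − b·x̄ = 1.5075 − 0.084992·7.5 = 0.870057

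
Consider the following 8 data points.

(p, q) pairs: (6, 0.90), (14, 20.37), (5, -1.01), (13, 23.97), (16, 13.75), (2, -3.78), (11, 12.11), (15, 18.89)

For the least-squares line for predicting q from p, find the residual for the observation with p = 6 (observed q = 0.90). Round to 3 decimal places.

-1.919

n = 8, Σx = 82, Σy = 85.2, Σxy = 1226.14, Σx² = 1032
Sxx = Σx² − (Σx)²/n = 1032 − 840.5 = 191.5
Sxy = Σxy − (Σx)(Σy)/n = 1226.14 − 873.3 = 352.84
b = Sxy/Sxx = 352.84/191.5 = 1.842507
a = ȳ − b·x̄ = 10.65 − 1.842507·10.25 = -8.235692
ŷ(6) = -8.235692 + 1.842507·6 = 2.819347
residual = y − ŷ = 0.90 − 2.819347 = -1.919347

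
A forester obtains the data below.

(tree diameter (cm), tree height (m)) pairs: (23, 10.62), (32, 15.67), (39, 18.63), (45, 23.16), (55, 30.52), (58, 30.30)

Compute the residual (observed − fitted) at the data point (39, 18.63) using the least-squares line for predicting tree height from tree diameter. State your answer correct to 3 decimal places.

-1.072

n = 6, Σx = 252, Σy = 128.9, Σxy = 5950.47, Σx² = 11488
Sxx = Σx² − (Σx)²/n = 11488 − 10584 = 904
Sxy = Σxy − (Σx)(Σy)/n = 5950.47 − 5413.8 = 536.67
b = Sxy/Sxx = 536.67/904 = 0.593662
a = ȳ − b·x̄ = 21.483333 − 0.593662·42 = -3.450450
ŷ(39) = -3.450450 + 0.593662·39 = 19.702349
residual = y − ŷ = 18.63 − 19.702349 = -1.072349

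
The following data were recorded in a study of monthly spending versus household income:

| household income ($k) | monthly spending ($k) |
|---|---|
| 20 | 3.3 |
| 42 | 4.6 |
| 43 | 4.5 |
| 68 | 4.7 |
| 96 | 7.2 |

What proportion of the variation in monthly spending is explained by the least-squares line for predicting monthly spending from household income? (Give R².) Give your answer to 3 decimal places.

n = 5, Σx = 269, Σy = 24.3, Σxy = 1463.5, Σx² = 17853, Σy² = 126.23
Sxx = Σx² − (Σx)²/n = 17853 − 14472.2 = 3380.8
Sxy = Σxy − (Σx)(Σy)/n = 1463.5 − 1307.34 = 156.16
Syy = Σy² − (Σy)²/n = 126.23 − 118.098 = 8.132
R² = Sxy²/(Sxx·Syy) = (156.16)²/(3380.8·8.132) = 0.886998

0.887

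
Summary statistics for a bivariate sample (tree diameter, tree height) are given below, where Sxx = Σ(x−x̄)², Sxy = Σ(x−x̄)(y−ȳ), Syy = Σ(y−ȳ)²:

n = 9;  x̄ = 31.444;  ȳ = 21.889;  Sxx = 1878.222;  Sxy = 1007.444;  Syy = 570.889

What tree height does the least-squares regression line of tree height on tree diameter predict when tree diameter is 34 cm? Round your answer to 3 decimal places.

23.260

b = Sxy/Sxx = 1007.444/1878.222 = 0.536382
a = ȳ − b·x̄ = 21.889 − 0.536382·31.444 = 5.023012
ŷ(34) = a + b·34 = 5.023012 + 0.536382·34 = 23.259992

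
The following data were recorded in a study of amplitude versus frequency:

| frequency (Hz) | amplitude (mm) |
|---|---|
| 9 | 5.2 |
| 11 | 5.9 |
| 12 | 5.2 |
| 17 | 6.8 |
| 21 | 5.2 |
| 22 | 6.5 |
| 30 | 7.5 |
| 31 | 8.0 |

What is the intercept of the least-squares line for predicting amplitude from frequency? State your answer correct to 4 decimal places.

4.2426

n = 8, Σx = 153, Σy = 50.3, Σxy = 1014.9, Σx² = 3421
Sxx = Σx² − (Σx)²/n = 3421 − 2926.125 = 494.875
Sxy = Σxy − (Σx)(Σy)/n = 1014.9 − 961.9875 = 52.9125
b = Sxy/Sxx = 52.9125/494.875 = 0.106921
a = ȳ − b·x̄ = 6.2875 − 0.106921·19.125 = 4.242637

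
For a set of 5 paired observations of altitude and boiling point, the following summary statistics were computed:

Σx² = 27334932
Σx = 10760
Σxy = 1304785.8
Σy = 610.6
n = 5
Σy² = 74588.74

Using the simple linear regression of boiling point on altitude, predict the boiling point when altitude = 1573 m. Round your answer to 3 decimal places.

Sxx = Σx² − (Σx)²/n = 27334932 − 23155520 = 4179412
Sxy = Σxy − (Σx)(Σy)/n = 1304785.8 − 1314011.2 = -9225.4
b = Sxy/Sxx = -9225.4/4179412 = -0.002207
a = ȳ − b·x̄ = 122.12 − (-0.002207)·2152 = 126.870204
ŷ(1573) = a + b·1573 = 126.870204 + (-0.002207)·1573 = 123.398052

123.398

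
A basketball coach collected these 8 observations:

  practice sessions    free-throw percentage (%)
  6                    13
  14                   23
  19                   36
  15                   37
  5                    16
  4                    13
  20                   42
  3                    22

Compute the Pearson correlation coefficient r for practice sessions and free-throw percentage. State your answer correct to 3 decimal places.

0.892

n = 8, Σx = 86, Σy = 202, Σxy = 2677, Σx² = 1268, Σy² = 6036
Sxx = Σx² − (Σx)²/n = 1268 − 924.5 = 343.5
Sxy = Σxy − (Σx)(Σy)/n = 2677 − 2171.5 = 505.5
Syy = Σy² − (Σy)²/n = 6036 − 5100.5 = 935.5
r = Sxy/√(Sxx·Syy) = 505.5/√(321344.25) = 505.5/566.872340 = 0.891735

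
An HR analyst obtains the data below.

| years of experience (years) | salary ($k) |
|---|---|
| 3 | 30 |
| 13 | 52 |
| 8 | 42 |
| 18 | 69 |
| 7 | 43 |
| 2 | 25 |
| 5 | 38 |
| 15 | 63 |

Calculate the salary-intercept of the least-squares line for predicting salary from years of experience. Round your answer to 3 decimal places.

n = 8, Σx = 71, Σy = 362, Σxy = 3830, Σx² = 869
Sxx = Σx² − (Σx)²/n = 869 − 630.125 = 238.875
Sxy = Σxy − (Σx)(Σy)/n = 3830 − 3212.75 = 617.25
b = Sxy/Sxx = 617.25/238.875 = 2.583987
a = ȳ − b·x̄ = 45.25 − 2.583987·8.875 = 22.317111

22.317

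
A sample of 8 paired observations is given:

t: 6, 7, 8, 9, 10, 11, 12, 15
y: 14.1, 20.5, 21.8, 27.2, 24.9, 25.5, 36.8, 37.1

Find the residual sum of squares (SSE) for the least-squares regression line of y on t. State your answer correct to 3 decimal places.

n = 8, Σx = 78, Σy = 207.9, Σxy = 2174.9, Σx² = 820, Σy² = 5835.05
Sxx = Σx² − (Σx)²/n = 820 − 760.5 = 59.5
Sxy = Σxy − (Σx)(Σy)/n = 2174.9 − 2027.025 = 147.875
Syy = Σy² − (Σy)²/n = 5835.05 − 5402.80125 = 432.24875
b = Sxy/Sxx = 147.875/59.5 = 2.485294
SSE = Syy − b·Sxy = 432.24875 − 2.485294·147.875 = 64.735882

64.736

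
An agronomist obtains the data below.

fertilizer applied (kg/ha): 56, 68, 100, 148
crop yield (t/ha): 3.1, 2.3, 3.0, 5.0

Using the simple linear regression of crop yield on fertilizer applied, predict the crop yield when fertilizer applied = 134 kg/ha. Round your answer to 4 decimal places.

n = 4, Σx = 372, Σy = 13.4, Σxy = 1370, Σx² = 39664
Sxx = Σx² − (Σx)²/n = 39664 − 34596 = 5068
Sxy = Σxy − (Σx)(Σy)/n = 1370 − 1246.2 = 123.8
b = Sxy/Sxx = 123.8/5068 = 0.024428
a = ȳ − b·x̄ = 3.35 − 0.024428·93 = 1.078216
ŷ(134) = a + b·134 = 1.078216 + 0.024428·134 = 4.351539

4.3515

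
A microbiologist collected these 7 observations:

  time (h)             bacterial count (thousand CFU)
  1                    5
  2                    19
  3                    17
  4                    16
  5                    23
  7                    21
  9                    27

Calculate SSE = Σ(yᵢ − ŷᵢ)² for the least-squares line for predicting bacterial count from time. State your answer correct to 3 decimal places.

95.704

n = 7, Σx = 31, Σy = 128, Σxy = 663, Σx² = 185, Σy² = 2630
Sxx = Σx² − (Σx)²/n = 185 − 137.285714 = 47.714286
Sxy = Σxy − (Σx)(Σy)/n = 663 − 566.857143 = 96.142857
Syy = Σy² − (Σy)²/n = 2630 − 2340.571429 = 289.428571
b = Sxy/Sxx = 96.142857/47.714286 = 2.014970
SSE = Syy − b·Sxy = 289.428571 − 2.014970·96.142857 = 95.703593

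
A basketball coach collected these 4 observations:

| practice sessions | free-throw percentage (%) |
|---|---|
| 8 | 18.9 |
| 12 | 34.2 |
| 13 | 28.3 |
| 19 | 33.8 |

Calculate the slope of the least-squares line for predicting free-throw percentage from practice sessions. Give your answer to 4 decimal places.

1.1952

n = 4, Σx = 52, Σy = 115.2, Σxy = 1571.7, Σx² = 738
Sxx = Σx² − (Σx)²/n = 738 − 676 = 62
Sxy = Σxy − (Σx)(Σy)/n = 1571.7 − 1497.6 = 74.1
b = Sxy/Sxx = 74.1/62 = 1.195161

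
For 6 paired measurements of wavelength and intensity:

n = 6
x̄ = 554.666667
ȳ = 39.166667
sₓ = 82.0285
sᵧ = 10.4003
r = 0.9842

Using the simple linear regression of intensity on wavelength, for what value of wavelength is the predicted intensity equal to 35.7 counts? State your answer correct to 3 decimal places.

b = r · sᵧ/sₓ = 0.9842 · 10.4003/82.0285 = 0.124786
a = ȳ − b·x̄ = 39.166667 − 0.124786·554.666667 = -30.047744
Set a + b·x = 35.7: x = (35.7 − (-30.047744)) / 0.124786 = 526.885680

526.886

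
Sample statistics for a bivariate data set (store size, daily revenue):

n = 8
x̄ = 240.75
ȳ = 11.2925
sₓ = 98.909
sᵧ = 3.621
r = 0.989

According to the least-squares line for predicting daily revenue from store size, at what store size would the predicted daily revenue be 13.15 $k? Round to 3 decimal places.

b = r · sᵧ/sₓ = 0.989 · 3.621/98.909 = 0.036207
a = ȳ − b·x̄ = 11.2925 − 0.036207·240.75 = 2.575736
Set a + b·x = 13.15: x = (13.15 − 2.575736) / 0.036207 = 292.052652

292.053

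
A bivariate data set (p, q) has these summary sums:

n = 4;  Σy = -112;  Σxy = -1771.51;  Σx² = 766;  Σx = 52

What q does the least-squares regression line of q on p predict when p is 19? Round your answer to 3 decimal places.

-49.034

Sxx = Σx² − (Σx)²/n = 766 − 676 = 90
Sxy = Σxy − (Σx)(Σy)/n = -1771.51 − (-1456) = -315.51
b = Sxy/Sxx = -315.51/90 = -3.505667
a = ȳ − b·x̄ = -28 − (-3.505667)·13 = 17.573667
ŷ(19) = a + b·19 = 17.573667 + (-3.505667)·19 = -49.034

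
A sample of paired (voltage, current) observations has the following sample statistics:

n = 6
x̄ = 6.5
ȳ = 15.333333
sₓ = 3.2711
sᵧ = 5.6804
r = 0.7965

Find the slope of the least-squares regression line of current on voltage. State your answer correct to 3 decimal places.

b = r · sᵧ/sₓ = 0.7965 · 5.6804/3.2711 = 1.383155

1.383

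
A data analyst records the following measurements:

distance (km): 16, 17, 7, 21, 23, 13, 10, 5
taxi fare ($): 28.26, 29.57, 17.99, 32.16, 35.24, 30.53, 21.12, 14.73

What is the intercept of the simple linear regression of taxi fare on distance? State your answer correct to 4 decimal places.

11.0414

n = 8, Σx = 112, Σy = 209.6, Σxy = 3248.4, Σx² = 1858
Sxx = Σx² − (Σx)²/n = 1858 − 1568 = 290
Sxy = Σxy − (Σx)(Σy)/n = 3248.4 − 2934.4 = 314
b = Sxy/Sxx = 314/290 = 1.082759
a = ȳ − b·x̄ = 26.2 − 1.082759·14 = 11.041379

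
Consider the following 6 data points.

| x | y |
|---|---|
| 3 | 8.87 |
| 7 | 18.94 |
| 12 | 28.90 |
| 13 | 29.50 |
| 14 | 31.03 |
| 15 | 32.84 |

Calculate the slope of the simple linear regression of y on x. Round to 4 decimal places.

1.9725

n = 6, Σx = 64, Σy = 150.08, Σxy = 1816.51, Σx² = 792
Sxx = Σx² − (Σx)²/n = 792 − 682.666667 = 109.333333
Sxy = Σxy − (Σx)(Σy)/n = 1816.51 − 1600.853333 = 215.656667
b = Sxy/Sxx = 215.656667/109.333333 = 1.972470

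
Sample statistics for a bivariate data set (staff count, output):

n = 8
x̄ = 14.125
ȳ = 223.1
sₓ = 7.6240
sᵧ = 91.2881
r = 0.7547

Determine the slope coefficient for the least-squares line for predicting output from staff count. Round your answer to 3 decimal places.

b = r · sᵧ/sₓ = 0.7547 · 91.2881/7.624 = 9.036612

9.037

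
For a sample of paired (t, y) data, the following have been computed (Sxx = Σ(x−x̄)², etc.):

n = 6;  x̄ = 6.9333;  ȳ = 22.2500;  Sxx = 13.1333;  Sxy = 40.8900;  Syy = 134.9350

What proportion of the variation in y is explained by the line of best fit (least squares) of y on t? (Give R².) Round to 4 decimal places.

R² = Sxy²/(Sxx·Syy) = (40.89)²/(13.1333·134.935) = 0.943487

0.9435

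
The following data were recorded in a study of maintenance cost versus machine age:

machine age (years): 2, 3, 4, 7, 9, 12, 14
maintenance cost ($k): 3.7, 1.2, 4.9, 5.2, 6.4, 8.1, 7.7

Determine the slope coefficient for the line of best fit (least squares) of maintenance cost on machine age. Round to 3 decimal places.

0.460

n = 7, Σx = 51, Σy = 37.2, Σxy = 329.6, Σx² = 499
Sxx = Σx² − (Σx)²/n = 499 − 371.571429 = 127.428571
Sxy = Σxy − (Σx)(Σy)/n = 329.6 − 271.028571 = 58.571429
b = Sxy/Sxx = 58.571429/127.428571 = 0.459641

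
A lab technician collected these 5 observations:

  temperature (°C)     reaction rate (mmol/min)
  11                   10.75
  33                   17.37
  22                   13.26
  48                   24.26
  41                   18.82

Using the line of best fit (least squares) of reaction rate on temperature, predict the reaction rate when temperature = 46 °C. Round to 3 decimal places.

n = 5, Σx = 155, Σy = 84.46, Σxy = 2919.28, Σx² = 5679
Sxx = Σx² − (Σx)²/n = 5679 − 4805 = 874
Sxy = Σxy − (Σx)(Σy)/n = 2919.28 − 2618.26 = 301.02
b = Sxy/Sxx = 301.02/874 = 0.344416
a = ȳ − b·x̄ = 16.892 − 0.344416·31 = 6.215089
ŷ(46) = a + b·46 = 6.215089 + 0.344416·46 = 22.058247

22.058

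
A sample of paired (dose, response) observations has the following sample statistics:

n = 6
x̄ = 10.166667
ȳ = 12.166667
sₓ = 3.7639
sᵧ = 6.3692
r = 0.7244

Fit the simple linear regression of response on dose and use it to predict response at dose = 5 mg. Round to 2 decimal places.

5.83

b = r · sᵧ/sₓ = 0.7244 · 6.3692/3.7639 = 1.225816
a = ȳ − b·x̄ = 12.166667 − 1.225816·10.166667 = -0.295795
ŷ(5) = a + b·5 = -0.295795 + 1.225816·5 = 5.833284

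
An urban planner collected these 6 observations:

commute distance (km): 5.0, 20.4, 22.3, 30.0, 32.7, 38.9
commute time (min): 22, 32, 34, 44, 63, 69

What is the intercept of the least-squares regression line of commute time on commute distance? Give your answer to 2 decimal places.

8.18

n = 6, Σx = 149.3, Σy = 264, Σxy = 7585.2, Σx² = 4420.95
Sxx = Σx² − (Σx)²/n = 4420.95 − 3715.081667 = 705.868333
Sxy = Σxy − (Σx)(Σy)/n = 7585.2 − 6569.2 = 1016
b = Sxy/Sxx = 1016/705.868333 = 1.439362
a = ȳ − b·x̄ = 44 − 1.439362·24.883333 = 8.183878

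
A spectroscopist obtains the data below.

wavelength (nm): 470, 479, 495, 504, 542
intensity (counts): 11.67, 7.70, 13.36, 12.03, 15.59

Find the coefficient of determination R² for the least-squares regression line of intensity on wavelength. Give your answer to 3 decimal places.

0.576

n = 5, Σx = 2490, Σy = 60.35, Σxy = 30299.3, Σx² = 1243146, Σy² = 761.7375
Sxx = Σx² − (Σx)²/n = 1243146 − 1240020 = 3126
Sxy = Σxy − (Σx)(Σy)/n = 30299.3 − 30054.3 = 245
Syy = Σy² − (Σy)²/n = 761.7375 − 728.4245 = 33.313
R² = Sxy²/(Sxx·Syy) = (245)²/(3126·33.313) = 0.576407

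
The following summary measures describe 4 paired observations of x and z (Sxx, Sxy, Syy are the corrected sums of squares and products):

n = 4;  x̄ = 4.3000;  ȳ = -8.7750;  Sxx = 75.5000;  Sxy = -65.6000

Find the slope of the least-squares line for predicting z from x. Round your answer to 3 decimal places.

-0.869

b = Sxy/Sxx = -65.6/75.5 = -0.868874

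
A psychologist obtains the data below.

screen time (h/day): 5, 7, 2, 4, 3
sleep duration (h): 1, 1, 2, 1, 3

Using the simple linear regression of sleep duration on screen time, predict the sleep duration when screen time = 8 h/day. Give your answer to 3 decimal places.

n = 5, Σx = 21, Σy = 8, Σxy = 29, Σx² = 103
Sxx = Σx² − (Σx)²/n = 103 − 88.2 = 14.8
Sxy = Σxy − (Σx)(Σy)/n = 29 − 33.6 = -4.6
b = Sxy/Sxx = -4.6/14.8 = -0.310811
a = ȳ − b·x̄ = 1.6 − (-0.310811)·4.2 = 2.905405
ŷ(8) = a + b·8 = 2.905405 + (-0.310811)·8 = 0.418919

0.419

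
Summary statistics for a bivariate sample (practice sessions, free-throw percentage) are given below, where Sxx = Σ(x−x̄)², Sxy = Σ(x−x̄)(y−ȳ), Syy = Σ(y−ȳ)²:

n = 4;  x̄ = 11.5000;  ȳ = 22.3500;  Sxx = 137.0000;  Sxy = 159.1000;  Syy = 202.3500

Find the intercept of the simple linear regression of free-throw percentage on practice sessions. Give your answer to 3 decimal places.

b = Sxy/Sxx = 159.1/137 = 1.161314
a = ȳ − b·x̄ = 22.35 − 1.161314·11.5 = 8.994891

8.995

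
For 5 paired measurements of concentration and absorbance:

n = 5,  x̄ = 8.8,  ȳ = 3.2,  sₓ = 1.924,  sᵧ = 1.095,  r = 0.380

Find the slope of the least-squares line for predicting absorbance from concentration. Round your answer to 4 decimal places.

0.2163

b = r · sᵧ/sₓ = 0.38 · 1.095/1.924 = 0.216268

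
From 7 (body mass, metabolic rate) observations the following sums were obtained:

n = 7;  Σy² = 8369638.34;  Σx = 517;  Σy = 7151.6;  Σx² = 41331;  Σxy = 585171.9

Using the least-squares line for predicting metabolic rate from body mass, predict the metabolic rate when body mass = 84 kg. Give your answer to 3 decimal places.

Sxx = Σx² − (Σx)²/n = 41331 − 38184.142857 = 3146.857143
Sxy = Σxy − (Σx)(Σy)/n = 585171.9 − 528196.742857 = 56975.157143
b = Sxy/Sxx = 56975.157143/3146.857143 = 18.105416
a = ȳ − b·x̄ = 1021.657143 − 18.105416·73.857143 = -315.557141
ŷ(84) = a + b·84 = -315.557141 + 18.105416·84 = 1205.297789

1205.298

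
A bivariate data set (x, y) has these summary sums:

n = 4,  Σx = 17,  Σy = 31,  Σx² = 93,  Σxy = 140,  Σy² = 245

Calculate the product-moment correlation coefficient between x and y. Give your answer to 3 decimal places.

Sxx = Σx² − (Σx)²/n = 93 − 72.25 = 20.75
Sxy = Σxy − (Σx)(Σy)/n = 140 − 131.75 = 8.25
Syy = Σy² − (Σy)²/n = 245 − 240.25 = 4.75
r = Sxy/√(Sxx·Syy) = 8.25/√(98.5625) = 8.25/9.927865 = 0.830994

0.831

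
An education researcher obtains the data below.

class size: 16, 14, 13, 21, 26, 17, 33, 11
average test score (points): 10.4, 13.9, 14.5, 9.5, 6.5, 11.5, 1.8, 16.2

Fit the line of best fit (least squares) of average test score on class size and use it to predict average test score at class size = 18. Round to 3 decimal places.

11.080

n = 8, Σx = 151, Σy = 84.3, Σxy = 1351.1, Σx² = 3237
Sxx = Σx² − (Σx)²/n = 3237 − 2850.125 = 386.875
Sxy = Σxy − (Σx)(Σy)/n = 1351.1 − 1591.1625 = -240.0625
b = Sxy/Sxx = -240.0625/386.875 = -0.620517
a = ȳ − b·x̄ = 10.5375 − (-0.620517)·18.875 = 22.249758
ŷ(18) = a + b·18 = 22.249758 + (-0.620517)·18 = 11.080452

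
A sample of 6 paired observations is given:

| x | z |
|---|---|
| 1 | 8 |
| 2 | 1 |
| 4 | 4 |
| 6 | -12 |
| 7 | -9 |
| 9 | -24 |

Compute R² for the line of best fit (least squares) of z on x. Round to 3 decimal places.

n = 6, Σx = 29, Σy = -32, Σxy = -325, Σx² = 187, Σy² = 882
Sxx = Σx² − (Σx)²/n = 187 − 140.166667 = 46.833333
Sxy = Σxy − (Σx)(Σy)/n = -325 − (-154.666667) = -170.333333
Syy = Σy² − (Σy)²/n = 882 − 170.666667 = 711.333333
R² = Sxy²/(Sxx·Syy) = (-170.333333)²/(46.833333·711.333333) = 0.870906

0.871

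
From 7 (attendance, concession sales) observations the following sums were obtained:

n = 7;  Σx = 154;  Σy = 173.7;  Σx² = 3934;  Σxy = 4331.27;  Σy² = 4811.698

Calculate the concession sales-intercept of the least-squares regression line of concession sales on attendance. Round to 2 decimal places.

Sxx = Σx² − (Σx)²/n = 3934 − 3388 = 546
Sxy = Σxy − (Σx)(Σy)/n = 4331.27 − 3821.4 = 509.87
b = Sxy/Sxx = 509.87/546 = 0.933828
a = ȳ − b·x̄ = 24.814286 − 0.933828·22 = 4.270073

4.27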